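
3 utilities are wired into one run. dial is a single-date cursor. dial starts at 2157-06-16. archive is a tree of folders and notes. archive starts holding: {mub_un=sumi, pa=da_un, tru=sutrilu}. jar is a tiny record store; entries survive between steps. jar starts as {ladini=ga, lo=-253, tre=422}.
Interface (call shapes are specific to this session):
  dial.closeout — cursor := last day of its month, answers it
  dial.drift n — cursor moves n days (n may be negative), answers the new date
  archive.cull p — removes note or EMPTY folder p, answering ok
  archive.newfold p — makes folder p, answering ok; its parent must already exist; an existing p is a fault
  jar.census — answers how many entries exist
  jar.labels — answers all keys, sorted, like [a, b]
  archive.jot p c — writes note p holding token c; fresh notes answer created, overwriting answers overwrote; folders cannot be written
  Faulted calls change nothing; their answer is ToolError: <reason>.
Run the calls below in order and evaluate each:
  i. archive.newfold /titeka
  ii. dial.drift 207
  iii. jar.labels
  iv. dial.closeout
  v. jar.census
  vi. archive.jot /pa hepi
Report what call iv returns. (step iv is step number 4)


~$ newfold p='/titeka'
:: ok
~$ drift n='207'
:: 2158-01-09
~$ labels
:: [ladini, lo, tre]
~$ closeout
:: 2158-01-31
~$ census
:: 3
~$ jot p='/pa' c='hepi'
:: overwrote

Answer: 2158-01-31


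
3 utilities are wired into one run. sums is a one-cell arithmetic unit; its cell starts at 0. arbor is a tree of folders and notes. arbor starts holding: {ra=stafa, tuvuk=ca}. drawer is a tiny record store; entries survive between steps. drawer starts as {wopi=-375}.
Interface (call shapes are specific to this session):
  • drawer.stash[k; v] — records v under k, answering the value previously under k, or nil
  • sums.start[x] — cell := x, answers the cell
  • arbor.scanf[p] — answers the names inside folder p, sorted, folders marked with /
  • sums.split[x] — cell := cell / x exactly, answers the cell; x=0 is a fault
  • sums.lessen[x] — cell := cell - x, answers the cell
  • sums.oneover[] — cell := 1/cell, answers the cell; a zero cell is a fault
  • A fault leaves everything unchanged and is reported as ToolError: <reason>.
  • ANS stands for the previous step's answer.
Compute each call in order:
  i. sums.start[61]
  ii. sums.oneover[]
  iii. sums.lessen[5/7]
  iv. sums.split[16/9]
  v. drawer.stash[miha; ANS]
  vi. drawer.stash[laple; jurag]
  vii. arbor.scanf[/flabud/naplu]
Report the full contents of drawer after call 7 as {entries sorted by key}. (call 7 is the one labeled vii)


# sums.start(x=61) == 61
# sums.oneover() == 1/61
# sums.lessen(x=5/7) == -298/427
# sums.split(x=16/9) == -1341/3416
# drawer.stash(k=miha, v=ANS) == nil
# drawer.stash(k=laple, v=jurag) == nil
# arbor.scanf(p=/flabud/naplu) == ToolError: not found

Answer: {laple=jurag, miha=-1341/3416, wopi=-375}


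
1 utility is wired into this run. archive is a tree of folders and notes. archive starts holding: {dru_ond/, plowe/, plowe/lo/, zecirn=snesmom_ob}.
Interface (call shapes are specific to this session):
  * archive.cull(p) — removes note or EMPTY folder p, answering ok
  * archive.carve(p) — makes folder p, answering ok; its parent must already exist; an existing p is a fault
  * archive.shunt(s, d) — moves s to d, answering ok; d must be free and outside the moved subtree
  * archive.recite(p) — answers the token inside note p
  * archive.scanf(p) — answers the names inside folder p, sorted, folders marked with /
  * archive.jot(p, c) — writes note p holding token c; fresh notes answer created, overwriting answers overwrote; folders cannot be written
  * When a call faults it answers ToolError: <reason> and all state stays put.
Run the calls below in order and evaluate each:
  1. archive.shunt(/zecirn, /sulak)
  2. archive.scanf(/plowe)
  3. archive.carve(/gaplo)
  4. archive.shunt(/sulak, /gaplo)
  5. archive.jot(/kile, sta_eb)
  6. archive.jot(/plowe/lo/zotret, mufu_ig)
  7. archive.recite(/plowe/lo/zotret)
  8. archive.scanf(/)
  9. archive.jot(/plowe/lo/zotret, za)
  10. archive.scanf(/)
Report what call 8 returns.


% archive.shunt s=/zecirn d=/sulak
:: ok
% archive.scanf p=/plowe
:: [lo/]
% archive.carve p=/gaplo
:: ok
% archive.shunt s=/sulak d=/gaplo
:: ToolError: exists
% archive.jot p=/kile c=sta_eb
:: created
% archive.jot p=/plowe/lo/zotret c=mufu_ig
:: created
% archive.recite p=/plowe/lo/zotret
:: mufu_ig
% archive.scanf p=/
:: [dru_ond/, gaplo/, kile, plowe/, sulak]
% archive.jot p=/plowe/lo/zotret c=za
:: overwrote
% archive.scanf p=/
:: [dru_ond/, gaplo/, kile, plowe/, sulak]

Answer: [dru_ond/, gaplo/, kile, plowe/, sulak]


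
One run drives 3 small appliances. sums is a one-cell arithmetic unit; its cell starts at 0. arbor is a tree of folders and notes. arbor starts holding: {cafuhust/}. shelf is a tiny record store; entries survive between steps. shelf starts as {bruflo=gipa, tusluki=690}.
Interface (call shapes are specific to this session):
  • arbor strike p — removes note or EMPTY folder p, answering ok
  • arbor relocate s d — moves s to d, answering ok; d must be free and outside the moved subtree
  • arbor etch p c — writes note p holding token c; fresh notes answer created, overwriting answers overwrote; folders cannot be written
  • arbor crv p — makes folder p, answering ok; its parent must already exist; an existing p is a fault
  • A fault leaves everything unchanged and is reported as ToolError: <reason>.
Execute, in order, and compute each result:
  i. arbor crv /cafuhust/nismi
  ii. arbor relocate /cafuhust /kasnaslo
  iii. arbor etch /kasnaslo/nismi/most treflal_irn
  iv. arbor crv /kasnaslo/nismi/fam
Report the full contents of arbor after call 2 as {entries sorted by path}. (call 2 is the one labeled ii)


Do: arbor crv[/cafuhust/nismi]
See: ok
Do: arbor relocate[/cafuhust; /kasnaslo]
See: ok
Do: arbor etch[/kasnaslo/nismi/most; treflal_irn]
See: created
Do: arbor crv[/kasnaslo/nismi/fam]
See: ok

Answer: {kasnaslo/, kasnaslo/nismi/}


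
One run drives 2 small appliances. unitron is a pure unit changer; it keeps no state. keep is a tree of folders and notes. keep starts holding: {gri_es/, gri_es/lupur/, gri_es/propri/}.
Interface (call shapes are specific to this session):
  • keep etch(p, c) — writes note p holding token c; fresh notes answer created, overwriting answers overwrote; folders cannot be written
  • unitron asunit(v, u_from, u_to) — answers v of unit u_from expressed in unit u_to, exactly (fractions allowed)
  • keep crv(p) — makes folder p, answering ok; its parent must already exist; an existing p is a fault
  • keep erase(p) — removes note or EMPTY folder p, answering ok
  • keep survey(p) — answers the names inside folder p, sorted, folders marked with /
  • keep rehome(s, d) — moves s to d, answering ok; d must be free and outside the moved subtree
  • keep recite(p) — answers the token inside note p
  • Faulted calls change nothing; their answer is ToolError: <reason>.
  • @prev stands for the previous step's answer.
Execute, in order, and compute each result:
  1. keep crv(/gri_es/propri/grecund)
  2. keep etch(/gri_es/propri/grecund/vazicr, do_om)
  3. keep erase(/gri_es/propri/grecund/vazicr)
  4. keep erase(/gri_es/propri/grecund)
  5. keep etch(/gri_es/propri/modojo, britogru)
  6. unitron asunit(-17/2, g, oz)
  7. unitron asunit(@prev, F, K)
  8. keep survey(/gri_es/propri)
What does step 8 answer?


Answer: [modojo]

Derivation:
Do: keep crv[/gri_es/propri/grecund]
See: ok
Do: keep etch[/gri_es/propri/grecund/vazicr; do_om]
See: created
Do: keep erase[/gri_es/propri/grecund/vazicr]
See: ok
Do: keep erase[/gri_es/propri/grecund]
See: ok
Do: keep etch[/gri_es/propri/modojo; britogru]
See: created
Do: unitron asunit[-17/2; g; oz]
See: -13600000/45359237
Do: unitron asunit[@prev; F; K]
See: 2083668047179/8164662660
Do: keep survey[/gri_es/propri]
See: [modojo]


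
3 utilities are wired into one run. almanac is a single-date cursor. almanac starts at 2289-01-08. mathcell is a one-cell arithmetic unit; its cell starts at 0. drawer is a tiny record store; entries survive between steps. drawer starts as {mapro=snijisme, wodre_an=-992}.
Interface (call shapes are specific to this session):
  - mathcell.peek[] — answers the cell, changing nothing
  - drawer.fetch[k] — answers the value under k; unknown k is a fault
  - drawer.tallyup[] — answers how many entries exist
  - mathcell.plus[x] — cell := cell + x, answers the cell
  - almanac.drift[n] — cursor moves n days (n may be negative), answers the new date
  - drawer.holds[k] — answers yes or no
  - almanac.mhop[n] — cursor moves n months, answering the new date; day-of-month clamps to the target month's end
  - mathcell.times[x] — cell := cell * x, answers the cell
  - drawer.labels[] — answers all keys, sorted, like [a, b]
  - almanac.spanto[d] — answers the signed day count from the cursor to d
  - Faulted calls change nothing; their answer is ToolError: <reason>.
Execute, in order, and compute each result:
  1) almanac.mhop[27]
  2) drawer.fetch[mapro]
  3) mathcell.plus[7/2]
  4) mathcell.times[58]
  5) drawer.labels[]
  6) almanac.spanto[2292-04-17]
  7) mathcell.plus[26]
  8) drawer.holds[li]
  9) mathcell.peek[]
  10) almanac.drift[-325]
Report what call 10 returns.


Step: almanac.mhop[n='27']
Result: 2291-04-08
Step: drawer.fetch[k='mapro']
Result: snijisme
Step: mathcell.plus[x='7/2']
Result: 7/2
Step: mathcell.times[x='58']
Result: 203
Step: drawer.labels[]
Result: [mapro, wodre_an]
Step: almanac.spanto[d='2292-04-17']
Result: 375
Step: mathcell.plus[x='26']
Result: 229
Step: drawer.holds[k='li']
Result: no
Step: mathcell.peek[]
Result: 229
Step: almanac.drift[n='-325']
Result: 2290-05-18

Answer: 2290-05-18


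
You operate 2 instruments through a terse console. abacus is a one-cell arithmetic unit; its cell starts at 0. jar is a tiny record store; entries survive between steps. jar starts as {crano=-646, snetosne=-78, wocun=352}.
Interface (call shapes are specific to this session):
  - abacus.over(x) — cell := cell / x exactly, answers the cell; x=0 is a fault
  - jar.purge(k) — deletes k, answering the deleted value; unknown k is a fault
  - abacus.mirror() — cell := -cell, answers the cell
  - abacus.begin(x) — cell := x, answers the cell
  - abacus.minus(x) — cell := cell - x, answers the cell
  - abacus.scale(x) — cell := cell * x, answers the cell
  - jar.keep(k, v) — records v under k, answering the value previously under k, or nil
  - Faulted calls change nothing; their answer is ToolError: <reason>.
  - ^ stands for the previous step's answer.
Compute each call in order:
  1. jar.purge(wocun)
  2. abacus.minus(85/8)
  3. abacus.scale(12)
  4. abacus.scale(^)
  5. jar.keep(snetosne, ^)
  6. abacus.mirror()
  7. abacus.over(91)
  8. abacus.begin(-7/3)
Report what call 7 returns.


Answer: -65025/364

Derivation:
==> jar.purge(k→wocun)
<== 352
==> abacus.minus(x→85/8)
<== -85/8
==> abacus.scale(x→12)
<== -255/2
==> abacus.scale(x→^)
<== 65025/4
==> jar.keep(k→snetosne, v→^)
<== -78
==> abacus.mirror()
<== -65025/4
==> abacus.over(x→91)
<== -65025/364
==> abacus.begin(x→-7/3)
<== -7/3


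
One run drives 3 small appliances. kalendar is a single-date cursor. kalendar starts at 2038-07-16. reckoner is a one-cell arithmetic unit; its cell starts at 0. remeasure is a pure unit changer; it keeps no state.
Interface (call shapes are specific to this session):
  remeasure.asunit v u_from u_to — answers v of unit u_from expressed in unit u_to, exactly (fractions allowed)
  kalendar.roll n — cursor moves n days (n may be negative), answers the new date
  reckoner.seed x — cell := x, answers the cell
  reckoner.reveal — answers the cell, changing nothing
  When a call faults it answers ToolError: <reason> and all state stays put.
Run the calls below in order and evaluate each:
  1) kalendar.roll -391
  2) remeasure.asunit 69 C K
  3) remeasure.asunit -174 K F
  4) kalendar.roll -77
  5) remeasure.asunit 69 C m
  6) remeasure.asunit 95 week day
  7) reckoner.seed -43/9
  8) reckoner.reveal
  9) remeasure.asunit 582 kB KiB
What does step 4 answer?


Answer: 2037-04-04

Derivation:
I run roll using n=-391, yielding 2037-06-20.
Invoking asunit using v=69, u_from=C, u_to=K, → 6843/20.
I invoke asunit using v=-174, u_from=K, u_to=F, and see -77287/100.
I call roll using n=-77, giving 2037-04-04.
I run asunit using v=69, u_from=C, u_to=m, giving ToolError: incompatible units.
Then asunit using v=95, u_from=week, u_to=day, and get 665.
I use seed using x=-43/9, → -43/9.
Now I run reveal(), and get -43/9.
I call asunit using v=582, u_from=kB, u_to=KiB, and observe 36375/64.


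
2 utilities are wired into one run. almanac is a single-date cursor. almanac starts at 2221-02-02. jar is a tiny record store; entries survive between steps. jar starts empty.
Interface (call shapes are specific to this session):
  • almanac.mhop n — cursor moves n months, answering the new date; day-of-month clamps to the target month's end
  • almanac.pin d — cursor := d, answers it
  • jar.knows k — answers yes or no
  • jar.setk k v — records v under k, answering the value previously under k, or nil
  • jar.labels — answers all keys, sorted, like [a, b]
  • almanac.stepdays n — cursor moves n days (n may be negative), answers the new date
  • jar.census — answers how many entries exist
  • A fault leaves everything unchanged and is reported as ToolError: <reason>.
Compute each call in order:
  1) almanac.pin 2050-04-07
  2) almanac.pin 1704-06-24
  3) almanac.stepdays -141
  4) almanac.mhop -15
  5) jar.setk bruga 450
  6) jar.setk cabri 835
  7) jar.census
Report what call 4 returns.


CALL almanac.pin[d: 2050-04-07]
RET  2050-04-07
CALL almanac.pin[d: 1704-06-24]
RET  1704-06-24
CALL almanac.stepdays[n: -141]
RET  1704-02-04
CALL almanac.mhop[n: -15]
RET  1702-11-04
CALL jar.setk[k: bruga; v: 450]
RET  nil
CALL jar.setk[k: cabri; v: 835]
RET  nil
CALL jar.census[]
RET  2

Answer: 1702-11-04


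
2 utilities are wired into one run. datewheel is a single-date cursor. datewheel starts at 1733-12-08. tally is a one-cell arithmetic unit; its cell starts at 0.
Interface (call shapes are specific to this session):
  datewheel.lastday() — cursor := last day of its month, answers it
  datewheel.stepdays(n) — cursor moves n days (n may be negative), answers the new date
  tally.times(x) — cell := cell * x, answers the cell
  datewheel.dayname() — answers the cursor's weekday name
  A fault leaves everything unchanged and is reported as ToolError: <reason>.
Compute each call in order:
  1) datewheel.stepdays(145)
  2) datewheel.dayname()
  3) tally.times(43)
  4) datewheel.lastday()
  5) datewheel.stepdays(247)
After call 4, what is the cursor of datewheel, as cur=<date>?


Then stepdays with n='145', and see 1734-05-02.
I run dayname, and see Sunday.
I run times with x='43', giving 0.
Next I call lastday(): 1734-05-31.
Next I call stepdays with n='247', and get 1735-02-02.

Answer: cur=1734-05-31


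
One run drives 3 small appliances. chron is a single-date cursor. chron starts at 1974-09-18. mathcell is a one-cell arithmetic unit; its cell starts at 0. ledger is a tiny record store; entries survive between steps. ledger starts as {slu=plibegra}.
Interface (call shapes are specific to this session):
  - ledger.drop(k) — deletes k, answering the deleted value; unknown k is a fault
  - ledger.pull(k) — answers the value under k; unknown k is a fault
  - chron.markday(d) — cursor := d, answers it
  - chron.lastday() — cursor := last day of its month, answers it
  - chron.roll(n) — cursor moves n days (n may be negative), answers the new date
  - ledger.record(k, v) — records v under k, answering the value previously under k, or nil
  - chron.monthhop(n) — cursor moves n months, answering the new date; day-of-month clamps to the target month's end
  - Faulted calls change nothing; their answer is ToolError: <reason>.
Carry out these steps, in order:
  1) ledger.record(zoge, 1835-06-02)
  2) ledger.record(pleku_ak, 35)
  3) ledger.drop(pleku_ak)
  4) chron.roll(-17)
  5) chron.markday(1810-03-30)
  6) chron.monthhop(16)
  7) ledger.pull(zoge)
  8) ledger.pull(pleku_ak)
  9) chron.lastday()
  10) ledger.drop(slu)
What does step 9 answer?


Answer: 1811-07-31

Derivation:
I run ledger.record with zoge, 1835-06-02, — result: nil.
Using ledger.record with pleku_ak, 35, which returns nil.
Then ledger.drop with pleku_ak, and observe 35.
I invoke chron.roll with -17: 1974-09-01.
Calling chron.markday with 1810-03-30, — result: 1810-03-30.
I use chron.monthhop with 16, and get 1811-07-30.
Using ledger.pull with zoge, and observe 1835-06-02.
Then ledger.pull with pleku_ak, giving ToolError: no such key pleku_ak.
Invoking chron.lastday(), yielding 1811-07-31.
I use ledger.drop with slu, which returns plibegra.


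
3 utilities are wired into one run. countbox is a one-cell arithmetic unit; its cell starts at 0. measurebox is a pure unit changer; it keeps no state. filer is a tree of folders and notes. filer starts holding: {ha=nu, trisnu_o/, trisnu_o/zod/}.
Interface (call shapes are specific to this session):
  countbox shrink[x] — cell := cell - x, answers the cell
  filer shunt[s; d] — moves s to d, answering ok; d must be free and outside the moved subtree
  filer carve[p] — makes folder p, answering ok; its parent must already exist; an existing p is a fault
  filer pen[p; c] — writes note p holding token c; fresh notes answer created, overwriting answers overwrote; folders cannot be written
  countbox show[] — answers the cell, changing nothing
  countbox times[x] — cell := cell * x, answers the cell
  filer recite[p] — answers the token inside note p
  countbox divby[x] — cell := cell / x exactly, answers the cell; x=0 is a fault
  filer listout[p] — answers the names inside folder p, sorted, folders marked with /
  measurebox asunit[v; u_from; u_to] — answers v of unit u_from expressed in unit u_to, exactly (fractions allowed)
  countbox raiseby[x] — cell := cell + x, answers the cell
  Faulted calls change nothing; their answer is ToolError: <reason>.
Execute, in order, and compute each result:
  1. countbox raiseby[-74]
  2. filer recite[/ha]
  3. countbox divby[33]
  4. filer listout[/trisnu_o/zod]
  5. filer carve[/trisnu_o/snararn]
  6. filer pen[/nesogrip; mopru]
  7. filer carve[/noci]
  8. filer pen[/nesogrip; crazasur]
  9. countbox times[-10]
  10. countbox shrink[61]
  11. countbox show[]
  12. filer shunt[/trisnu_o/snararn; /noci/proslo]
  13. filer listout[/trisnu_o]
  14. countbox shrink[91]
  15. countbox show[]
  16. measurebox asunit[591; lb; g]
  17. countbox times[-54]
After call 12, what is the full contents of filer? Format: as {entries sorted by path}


Answer: {ha=nu, nesogrip=crazasur, noci/, noci/proslo/, trisnu_o/, trisnu_o/zod/}

Derivation:
// countbox raiseby(x=-74) -> -74
// filer recite(p=/ha) -> nu
// countbox divby(x=33) -> -74/33
// filer listout(p=/trisnu_o/zod) -> []
// filer carve(p=/trisnu_o/snararn) -> ok
// filer pen(p=/nesogrip, c=mopru) -> created
// filer carve(p=/noci) -> ok
// filer pen(p=/nesogrip, c=crazasur) -> overwrote
// countbox times(x=-10) -> 740/33
// countbox shrink(x=61) -> -1273/33
// countbox show() -> -1273/33
// filer shunt(s=/trisnu_o/snararn, d=/noci/proslo) -> ok
// filer listout(p=/trisnu_o) -> [zod/]
// countbox shrink(x=91) -> -4276/33
// countbox show() -> -4276/33
// measurebox asunit(v=591, u_from=lb, u_to=g) -> 26807309067/100000
// countbox times(x=-54) -> 76968/11


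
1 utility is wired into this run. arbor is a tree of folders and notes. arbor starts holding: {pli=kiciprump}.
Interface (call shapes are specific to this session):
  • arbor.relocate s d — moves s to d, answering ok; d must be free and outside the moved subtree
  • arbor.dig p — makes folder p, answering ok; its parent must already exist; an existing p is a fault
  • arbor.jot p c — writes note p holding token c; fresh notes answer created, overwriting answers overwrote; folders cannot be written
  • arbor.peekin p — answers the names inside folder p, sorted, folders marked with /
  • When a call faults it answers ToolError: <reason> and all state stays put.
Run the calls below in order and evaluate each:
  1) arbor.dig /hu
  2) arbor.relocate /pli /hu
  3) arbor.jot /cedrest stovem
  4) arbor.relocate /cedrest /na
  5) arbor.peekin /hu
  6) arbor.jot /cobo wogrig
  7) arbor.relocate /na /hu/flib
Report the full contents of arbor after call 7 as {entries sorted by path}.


I run dig passing /hu, and observe ok.
I try relocate passing /pli, /hu, and observe ToolError: exists.
I use jot passing /cedrest, stovem, which returns created.
Then relocate passing /cedrest, /na, giving ok.
I try peekin passing /hu, → [].
Now I run jot passing /cobo, wogrig: created.
Invoking relocate passing /na, /hu/flib, yielding ok.

Answer: {cobo=wogrig, hu/, hu/flib=stovem, pli=kiciprump}


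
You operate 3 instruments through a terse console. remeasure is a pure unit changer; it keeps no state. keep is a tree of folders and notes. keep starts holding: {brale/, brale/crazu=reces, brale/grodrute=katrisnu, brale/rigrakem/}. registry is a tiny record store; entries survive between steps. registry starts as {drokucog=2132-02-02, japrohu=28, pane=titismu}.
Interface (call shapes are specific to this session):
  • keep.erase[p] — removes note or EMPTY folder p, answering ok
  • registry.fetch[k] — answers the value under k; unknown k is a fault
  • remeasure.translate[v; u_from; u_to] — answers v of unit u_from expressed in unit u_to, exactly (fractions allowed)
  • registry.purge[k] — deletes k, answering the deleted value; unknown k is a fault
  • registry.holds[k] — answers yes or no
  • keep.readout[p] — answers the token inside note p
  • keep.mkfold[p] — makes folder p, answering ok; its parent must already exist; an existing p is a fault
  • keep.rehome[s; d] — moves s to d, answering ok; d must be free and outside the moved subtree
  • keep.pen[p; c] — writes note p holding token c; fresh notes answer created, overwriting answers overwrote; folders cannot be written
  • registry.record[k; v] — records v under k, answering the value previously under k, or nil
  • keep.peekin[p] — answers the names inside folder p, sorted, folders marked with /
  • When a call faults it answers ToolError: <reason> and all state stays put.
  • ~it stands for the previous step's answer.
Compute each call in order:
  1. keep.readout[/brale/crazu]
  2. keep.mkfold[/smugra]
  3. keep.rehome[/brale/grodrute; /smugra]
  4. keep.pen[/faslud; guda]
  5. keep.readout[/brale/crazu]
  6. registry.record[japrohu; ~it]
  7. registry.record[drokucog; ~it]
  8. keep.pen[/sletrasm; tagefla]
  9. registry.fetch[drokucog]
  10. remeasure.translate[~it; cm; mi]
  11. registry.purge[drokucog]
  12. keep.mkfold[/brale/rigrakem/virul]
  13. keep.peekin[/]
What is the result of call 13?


Step: keep.readout[p=/brale/crazu]
Result: reces
Step: keep.mkfold[p=/smugra]
Result: ok
Step: keep.rehome[s=/brale/grodrute; d=/smugra]
Result: ToolError: exists
Step: keep.pen[p=/faslud; c=guda]
Result: created
Step: keep.readout[p=/brale/crazu]
Result: reces
Step: registry.record[k=japrohu; v=~it]
Result: 28
Step: registry.record[k=drokucog; v=~it]
Result: 2132-02-02
Step: keep.pen[p=/sletrasm; c=tagefla]
Result: created
Step: registry.fetch[k=drokucog]
Result: 28
Step: remeasure.translate[v=~it; u_from=cm; u_to=mi]
Result: 35/201168
Step: registry.purge[k=drokucog]
Result: 28
Step: keep.mkfold[p=/brale/rigrakem/virul]
Result: ok
Step: keep.peekin[p=/]
Result: [brale/, faslud, sletrasm, smugra/]

Answer: [brale/, faslud, sletrasm, smugra/]


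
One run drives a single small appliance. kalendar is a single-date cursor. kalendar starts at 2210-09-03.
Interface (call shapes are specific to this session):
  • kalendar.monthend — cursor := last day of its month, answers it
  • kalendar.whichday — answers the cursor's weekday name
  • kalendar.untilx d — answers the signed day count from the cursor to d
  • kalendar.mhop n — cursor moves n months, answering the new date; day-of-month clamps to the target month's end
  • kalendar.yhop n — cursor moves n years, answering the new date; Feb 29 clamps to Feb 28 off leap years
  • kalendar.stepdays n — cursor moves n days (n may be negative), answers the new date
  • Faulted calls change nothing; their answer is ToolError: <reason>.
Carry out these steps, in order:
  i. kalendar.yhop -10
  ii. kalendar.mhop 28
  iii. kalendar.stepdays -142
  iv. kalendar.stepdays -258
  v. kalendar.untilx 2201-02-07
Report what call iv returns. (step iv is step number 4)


Answer: 2201-11-29

Derivation:
Then kalendar.yhop passing n='-10', yielding 2200-09-03.
Invoking kalendar.mhop passing n='28', — result: 2203-01-03.
I call kalendar.stepdays passing n='-142', and get 2202-08-14.
Using kalendar.stepdays passing n='-258': 2201-11-29.
I call kalendar.untilx passing d='2201-02-07', yielding -295.


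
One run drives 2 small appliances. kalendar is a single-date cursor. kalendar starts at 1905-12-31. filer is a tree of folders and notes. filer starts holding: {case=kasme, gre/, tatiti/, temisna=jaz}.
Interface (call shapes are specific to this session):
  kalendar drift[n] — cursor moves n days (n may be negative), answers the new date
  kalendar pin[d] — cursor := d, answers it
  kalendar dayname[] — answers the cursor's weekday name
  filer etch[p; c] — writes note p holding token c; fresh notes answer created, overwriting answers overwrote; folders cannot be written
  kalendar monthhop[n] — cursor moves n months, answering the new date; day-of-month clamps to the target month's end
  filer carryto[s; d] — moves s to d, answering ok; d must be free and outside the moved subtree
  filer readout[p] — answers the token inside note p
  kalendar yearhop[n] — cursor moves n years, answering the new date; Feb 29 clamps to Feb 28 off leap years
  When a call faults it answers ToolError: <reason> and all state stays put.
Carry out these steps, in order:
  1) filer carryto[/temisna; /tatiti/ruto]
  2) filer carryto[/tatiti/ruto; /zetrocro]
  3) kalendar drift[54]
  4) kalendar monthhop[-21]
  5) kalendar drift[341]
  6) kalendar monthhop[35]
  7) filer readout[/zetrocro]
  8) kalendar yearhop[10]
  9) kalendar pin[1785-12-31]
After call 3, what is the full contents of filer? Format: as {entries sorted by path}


Answer: {case=kasme, gre/, tatiti/, zetrocro=jaz}

Derivation:
==> filer carryto(s='/temisna', d='/tatiti/ruto')
<== ok
==> filer carryto(s='/tatiti/ruto', d='/zetrocro')
<== ok
==> kalendar drift(n='54')
<== 1906-02-23
==> kalendar monthhop(n='-21')
<== 1904-05-23
==> kalendar drift(n='341')
<== 1905-04-29
==> kalendar monthhop(n='35')
<== 1908-03-29
==> filer readout(p='/zetrocro')
<== jaz
==> kalendar yearhop(n='10')
<== 1918-03-29
==> kalendar pin(d='1785-12-31')
<== 1785-12-31


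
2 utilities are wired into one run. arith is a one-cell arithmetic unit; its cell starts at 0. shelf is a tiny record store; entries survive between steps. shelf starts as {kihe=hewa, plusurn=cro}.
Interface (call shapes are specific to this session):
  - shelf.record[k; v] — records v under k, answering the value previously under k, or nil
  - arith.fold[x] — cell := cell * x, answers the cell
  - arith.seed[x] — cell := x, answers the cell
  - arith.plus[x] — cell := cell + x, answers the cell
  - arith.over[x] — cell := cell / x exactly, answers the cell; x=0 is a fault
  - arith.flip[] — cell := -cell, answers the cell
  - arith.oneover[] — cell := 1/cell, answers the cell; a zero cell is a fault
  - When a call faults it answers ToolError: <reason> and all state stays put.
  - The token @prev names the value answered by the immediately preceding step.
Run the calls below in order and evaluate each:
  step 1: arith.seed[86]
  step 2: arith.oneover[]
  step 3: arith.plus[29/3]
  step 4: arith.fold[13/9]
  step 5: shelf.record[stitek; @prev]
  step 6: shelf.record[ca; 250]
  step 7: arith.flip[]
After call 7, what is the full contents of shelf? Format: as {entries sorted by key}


Answer: {ca=250, kihe=hewa, plusurn=cro, stitek=32461/2322}

Derivation:
Act: arith.seed[x→86]
Obs: 86
Act: arith.oneover[]
Obs: 1/86
Act: arith.plus[x→29/3]
Obs: 2497/258
Act: arith.fold[x→13/9]
Obs: 32461/2322
Act: shelf.record[k→stitek; v→@prev]
Obs: nil
Act: shelf.record[k→ca; v→250]
Obs: nil
Act: arith.flip[]
Obs: -32461/2322


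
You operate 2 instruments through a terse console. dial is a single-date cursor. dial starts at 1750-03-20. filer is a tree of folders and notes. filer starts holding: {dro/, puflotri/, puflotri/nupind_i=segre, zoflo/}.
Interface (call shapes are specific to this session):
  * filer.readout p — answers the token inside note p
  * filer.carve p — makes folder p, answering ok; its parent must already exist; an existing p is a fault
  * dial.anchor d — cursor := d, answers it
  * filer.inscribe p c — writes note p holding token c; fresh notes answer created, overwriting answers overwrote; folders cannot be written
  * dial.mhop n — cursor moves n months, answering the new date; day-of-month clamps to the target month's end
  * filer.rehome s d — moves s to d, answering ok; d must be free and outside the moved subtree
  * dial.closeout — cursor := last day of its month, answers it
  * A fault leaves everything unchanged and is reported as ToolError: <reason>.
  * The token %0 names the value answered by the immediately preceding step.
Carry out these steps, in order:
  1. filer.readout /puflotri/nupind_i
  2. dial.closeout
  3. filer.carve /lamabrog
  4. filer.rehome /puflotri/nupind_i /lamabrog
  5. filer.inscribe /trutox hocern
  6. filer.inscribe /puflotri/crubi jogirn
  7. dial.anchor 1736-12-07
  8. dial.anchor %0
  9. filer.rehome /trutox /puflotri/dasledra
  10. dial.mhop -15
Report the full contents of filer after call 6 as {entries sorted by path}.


-> filer.readout(p: /puflotri/nupind_i)
<- segre
-> dial.closeout()
<- 1750-03-31
-> filer.carve(p: /lamabrog)
<- ok
-> filer.rehome(s: /puflotri/nupind_i, d: /lamabrog)
<- ToolError: exists
-> filer.inscribe(p: /trutox, c: hocern)
<- created
-> filer.inscribe(p: /puflotri/crubi, c: jogirn)
<- created
-> dial.anchor(d: 1736-12-07)
<- 1736-12-07
-> dial.anchor(d: %0)
<- 1736-12-07
-> filer.rehome(s: /trutox, d: /puflotri/dasledra)
<- ok
-> dial.mhop(n: -15)
<- 1735-09-07

Answer: {dro/, lamabrog/, puflotri/, puflotri/crubi=jogirn, puflotri/nupind_i=segre, trutox=hocern, zoflo/}


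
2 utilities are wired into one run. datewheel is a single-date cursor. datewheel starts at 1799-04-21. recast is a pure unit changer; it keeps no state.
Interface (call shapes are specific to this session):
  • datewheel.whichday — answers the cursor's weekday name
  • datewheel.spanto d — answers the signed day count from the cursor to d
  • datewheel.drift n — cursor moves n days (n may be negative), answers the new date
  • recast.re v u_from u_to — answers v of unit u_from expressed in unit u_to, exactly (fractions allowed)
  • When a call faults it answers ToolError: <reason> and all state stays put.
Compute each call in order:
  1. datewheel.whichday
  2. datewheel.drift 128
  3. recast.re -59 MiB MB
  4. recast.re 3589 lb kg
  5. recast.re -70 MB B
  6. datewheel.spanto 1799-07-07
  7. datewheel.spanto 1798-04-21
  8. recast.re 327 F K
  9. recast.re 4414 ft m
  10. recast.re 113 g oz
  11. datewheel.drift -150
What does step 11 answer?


→ datewheel.whichday()
← Sunday
→ datewheel.drift(128)
← 1799-08-27
→ recast.re(-59, MiB, MB)
← -966656/15625
→ recast.re(3589, lb, kg)
← 162794301593/100000000
→ recast.re(-70, MB, B)
← -70000000
→ datewheel.spanto(1799-07-07)
← -51
→ datewheel.spanto(1798-04-21)
← -493
→ recast.re(327, F, K)
← 78667/180
→ recast.re(4414, ft, m)
← 840867/625
→ recast.re(113, g, oz)
← 180800000/45359237
→ datewheel.drift(-150)
← 1799-03-30

Answer: 1799-03-30


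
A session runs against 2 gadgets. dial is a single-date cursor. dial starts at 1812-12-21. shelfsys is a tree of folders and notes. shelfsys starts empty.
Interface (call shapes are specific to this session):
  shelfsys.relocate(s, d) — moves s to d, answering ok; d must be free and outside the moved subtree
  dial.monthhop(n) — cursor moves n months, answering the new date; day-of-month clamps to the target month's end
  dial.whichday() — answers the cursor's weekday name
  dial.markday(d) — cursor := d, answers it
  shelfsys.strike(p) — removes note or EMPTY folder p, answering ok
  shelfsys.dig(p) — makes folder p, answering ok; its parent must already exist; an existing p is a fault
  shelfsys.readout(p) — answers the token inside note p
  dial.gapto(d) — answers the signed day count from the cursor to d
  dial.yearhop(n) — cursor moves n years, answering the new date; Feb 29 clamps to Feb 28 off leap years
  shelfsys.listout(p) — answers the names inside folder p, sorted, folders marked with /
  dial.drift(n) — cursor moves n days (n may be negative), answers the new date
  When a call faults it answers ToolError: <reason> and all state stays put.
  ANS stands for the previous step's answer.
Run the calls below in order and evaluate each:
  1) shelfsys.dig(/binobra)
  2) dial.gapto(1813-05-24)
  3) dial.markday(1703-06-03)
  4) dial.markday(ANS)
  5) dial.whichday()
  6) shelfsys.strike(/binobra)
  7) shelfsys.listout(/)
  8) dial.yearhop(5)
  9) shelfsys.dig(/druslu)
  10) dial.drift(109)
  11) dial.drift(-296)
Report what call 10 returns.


;; 1. dig(p='/binobra') => ok
;; 2. gapto(d='1813-05-24') => 154
;; 3. markday(d='1703-06-03') => 1703-06-03
;; 4. markday(d='ANS') => 1703-06-03
;; 5. whichday() => Sunday
;; 6. strike(p='/binobra') => ok
;; 7. listout(p='/') => []
;; 8. yearhop(n='5') => 1708-06-03
;; 9. dig(p='/druslu') => ok
;; 10. drift(n='109') => 1708-09-20
;; 11. drift(n='-296') => 1707-11-29

Answer: 1708-09-20


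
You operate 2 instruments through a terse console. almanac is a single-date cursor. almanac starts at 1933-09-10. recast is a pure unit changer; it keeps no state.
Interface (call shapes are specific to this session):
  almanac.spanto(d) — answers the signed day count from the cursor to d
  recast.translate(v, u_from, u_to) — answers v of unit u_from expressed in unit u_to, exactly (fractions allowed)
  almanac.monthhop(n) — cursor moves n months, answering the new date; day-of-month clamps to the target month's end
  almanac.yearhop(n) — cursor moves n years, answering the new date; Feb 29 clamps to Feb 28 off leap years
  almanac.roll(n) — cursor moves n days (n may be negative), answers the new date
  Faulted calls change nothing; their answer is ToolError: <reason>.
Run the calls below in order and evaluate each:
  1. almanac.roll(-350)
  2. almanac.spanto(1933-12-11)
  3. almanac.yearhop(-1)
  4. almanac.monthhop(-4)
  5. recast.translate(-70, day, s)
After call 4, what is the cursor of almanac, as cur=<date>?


Answer: cur=1931-05-25

Derivation:
// 1. roll(n→-350) => 1932-09-25
// 2. spanto(d→1933-12-11) => 442
// 3. yearhop(n→-1) => 1931-09-25
// 4. monthhop(n→-4) => 1931-05-25
// 5. translate(v→-70, u_from→day, u_to→s) => -6048000


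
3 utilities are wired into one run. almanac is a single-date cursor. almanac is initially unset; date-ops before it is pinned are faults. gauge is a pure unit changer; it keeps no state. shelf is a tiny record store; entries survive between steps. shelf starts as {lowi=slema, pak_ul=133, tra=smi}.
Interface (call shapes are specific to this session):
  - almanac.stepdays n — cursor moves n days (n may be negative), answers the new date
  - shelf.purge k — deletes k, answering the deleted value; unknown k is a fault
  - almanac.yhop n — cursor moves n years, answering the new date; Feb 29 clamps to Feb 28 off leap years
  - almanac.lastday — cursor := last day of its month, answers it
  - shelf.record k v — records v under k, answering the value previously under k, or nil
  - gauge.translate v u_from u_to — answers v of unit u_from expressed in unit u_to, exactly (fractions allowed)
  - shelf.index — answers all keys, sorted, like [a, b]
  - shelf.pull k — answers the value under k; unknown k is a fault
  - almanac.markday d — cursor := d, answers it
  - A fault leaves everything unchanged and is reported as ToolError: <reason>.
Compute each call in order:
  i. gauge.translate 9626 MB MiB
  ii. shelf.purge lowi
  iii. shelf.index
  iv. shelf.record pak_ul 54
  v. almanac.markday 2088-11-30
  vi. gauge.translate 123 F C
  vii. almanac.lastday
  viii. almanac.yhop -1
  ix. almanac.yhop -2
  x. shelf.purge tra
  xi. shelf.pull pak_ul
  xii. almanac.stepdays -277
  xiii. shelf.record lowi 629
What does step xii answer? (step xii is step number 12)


Answer: 2085-02-26

Derivation:
-- translate(v: 9626, u_from: MB, u_to: MiB) : 75203125/8192
-- purge(k: lowi) : slema
-- index() : [pak_ul, tra]
-- record(k: pak_ul, v: 54) : 133
-- markday(d: 2088-11-30) : 2088-11-30
-- translate(v: 123, u_from: F, u_to: C) : 455/9
-- lastday() : 2088-11-30
-- yhop(n: -1) : 2087-11-30
-- yhop(n: -2) : 2085-11-30
-- purge(k: tra) : smi
-- pull(k: pak_ul) : 54
-- stepdays(n: -277) : 2085-02-26
-- record(k: lowi, v: 629) : nil


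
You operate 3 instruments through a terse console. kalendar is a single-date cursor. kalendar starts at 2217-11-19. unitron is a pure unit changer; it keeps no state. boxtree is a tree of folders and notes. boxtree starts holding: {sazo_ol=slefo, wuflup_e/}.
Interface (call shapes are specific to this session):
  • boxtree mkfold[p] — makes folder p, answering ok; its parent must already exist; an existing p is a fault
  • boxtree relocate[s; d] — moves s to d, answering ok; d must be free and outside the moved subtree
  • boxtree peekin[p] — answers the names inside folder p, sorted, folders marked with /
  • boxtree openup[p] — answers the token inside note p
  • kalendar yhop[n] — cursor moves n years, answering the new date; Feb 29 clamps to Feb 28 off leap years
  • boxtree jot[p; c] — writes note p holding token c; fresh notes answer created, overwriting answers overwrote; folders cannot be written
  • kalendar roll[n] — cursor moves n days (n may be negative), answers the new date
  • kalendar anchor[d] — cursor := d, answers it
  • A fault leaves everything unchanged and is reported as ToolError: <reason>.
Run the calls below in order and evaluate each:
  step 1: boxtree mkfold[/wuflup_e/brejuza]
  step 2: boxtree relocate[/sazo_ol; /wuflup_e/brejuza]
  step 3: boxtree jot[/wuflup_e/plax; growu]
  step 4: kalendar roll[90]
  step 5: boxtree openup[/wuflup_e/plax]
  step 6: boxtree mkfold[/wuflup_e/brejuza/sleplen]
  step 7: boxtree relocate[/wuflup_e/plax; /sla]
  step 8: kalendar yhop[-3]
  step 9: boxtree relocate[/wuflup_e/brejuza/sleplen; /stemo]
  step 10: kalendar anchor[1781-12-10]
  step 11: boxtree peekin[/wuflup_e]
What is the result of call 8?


>>> boxtree mkfold p→/wuflup_e/brejuza
= ok
>>> boxtree relocate s→/sazo_ol d→/wuflup_e/brejuza
= ToolError: exists
>>> boxtree jot p→/wuflup_e/plax c→growu
= created
>>> kalendar roll n→90
= 2218-02-17
>>> boxtree openup p→/wuflup_e/plax
= growu
>>> boxtree mkfold p→/wuflup_e/brejuza/sleplen
= ok
>>> boxtree relocate s→/wuflup_e/plax d→/sla
= ok
>>> kalendar yhop n→-3
= 2215-02-17
>>> boxtree relocate s→/wuflup_e/brejuza/sleplen d→/stemo
= ok
>>> kalendar anchor d→1781-12-10
= 1781-12-10
>>> boxtree peekin p→/wuflup_e
= [brejuza/]

Answer: 2215-02-17


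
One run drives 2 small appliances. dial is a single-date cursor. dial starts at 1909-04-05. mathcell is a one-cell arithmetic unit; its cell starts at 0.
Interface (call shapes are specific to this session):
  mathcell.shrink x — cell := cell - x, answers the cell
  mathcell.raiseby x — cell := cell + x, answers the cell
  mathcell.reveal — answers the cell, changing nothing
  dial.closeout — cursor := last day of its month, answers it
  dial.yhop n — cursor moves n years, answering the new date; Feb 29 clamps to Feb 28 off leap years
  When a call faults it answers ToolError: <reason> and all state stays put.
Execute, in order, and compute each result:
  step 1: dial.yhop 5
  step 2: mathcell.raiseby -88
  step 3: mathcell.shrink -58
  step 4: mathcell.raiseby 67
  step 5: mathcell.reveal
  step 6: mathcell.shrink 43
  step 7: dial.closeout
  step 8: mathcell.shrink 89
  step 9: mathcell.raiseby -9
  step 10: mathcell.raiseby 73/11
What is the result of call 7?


! dial.yhop(n='5') ~> 1914-04-05
! mathcell.raiseby(x='-88') ~> -88
! mathcell.shrink(x='-58') ~> -30
! mathcell.raiseby(x='67') ~> 37
! mathcell.reveal() ~> 37
! mathcell.shrink(x='43') ~> -6
! dial.closeout() ~> 1914-04-30
! mathcell.shrink(x='89') ~> -95
! mathcell.raiseby(x='-9') ~> -104
! mathcell.raiseby(x='73/11') ~> -1071/11

Answer: 1914-04-30
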